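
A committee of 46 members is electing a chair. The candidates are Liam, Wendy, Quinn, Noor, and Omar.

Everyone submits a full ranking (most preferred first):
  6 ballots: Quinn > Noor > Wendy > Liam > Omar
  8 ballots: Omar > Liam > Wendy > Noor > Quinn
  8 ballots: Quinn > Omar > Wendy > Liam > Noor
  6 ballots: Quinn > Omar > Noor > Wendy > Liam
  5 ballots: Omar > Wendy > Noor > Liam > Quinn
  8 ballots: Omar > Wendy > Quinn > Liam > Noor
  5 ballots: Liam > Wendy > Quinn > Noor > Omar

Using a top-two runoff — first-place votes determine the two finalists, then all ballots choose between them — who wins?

Quinn

Round 1 first-place votes: Liam 5, Wendy 0, Quinn 20, Noor 0, Omar 21. Omar and Quinn advance.
Runoff: Omar is ranked above Quinn on 21 ballots, Quinn above Omar on 25.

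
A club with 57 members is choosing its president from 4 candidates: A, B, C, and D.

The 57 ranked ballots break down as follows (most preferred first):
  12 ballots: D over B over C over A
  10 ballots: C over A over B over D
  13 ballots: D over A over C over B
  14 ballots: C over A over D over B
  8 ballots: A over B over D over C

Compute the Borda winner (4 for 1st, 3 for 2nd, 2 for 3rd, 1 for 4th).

A: 12×1 + 10×3 + 13×3 + 14×3 + 8×4 = 155
B: 12×3 + 10×2 + 13×1 + 14×1 + 8×3 = 107
C: 12×2 + 10×4 + 13×2 + 14×4 + 8×1 = 154
D: 12×4 + 10×1 + 13×4 + 14×2 + 8×2 = 154

A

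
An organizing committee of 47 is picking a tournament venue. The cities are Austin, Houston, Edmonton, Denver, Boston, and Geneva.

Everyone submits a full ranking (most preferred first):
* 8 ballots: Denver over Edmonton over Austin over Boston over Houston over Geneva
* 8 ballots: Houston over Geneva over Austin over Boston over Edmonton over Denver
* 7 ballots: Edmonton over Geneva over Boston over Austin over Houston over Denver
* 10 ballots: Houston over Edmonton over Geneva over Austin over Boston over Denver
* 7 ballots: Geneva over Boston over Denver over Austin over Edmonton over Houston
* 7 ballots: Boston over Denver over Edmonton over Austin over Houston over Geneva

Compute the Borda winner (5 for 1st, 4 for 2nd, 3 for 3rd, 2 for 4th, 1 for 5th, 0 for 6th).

Edmonton

Austin: 8×3 + 8×3 + 7×2 + 10×2 + 7×2 + 7×2 = 110
Houston: 8×1 + 8×5 + 7×1 + 10×5 + 7×0 + 7×1 = 112
Edmonton: 8×4 + 8×1 + 7×5 + 10×4 + 7×1 + 7×3 = 143
Denver: 8×5 + 8×0 + 7×0 + 10×0 + 7×3 + 7×4 = 89
Boston: 8×2 + 8×2 + 7×3 + 10×1 + 7×4 + 7×5 = 126
Geneva: 8×0 + 8×4 + 7×4 + 10×3 + 7×5 + 7×0 = 125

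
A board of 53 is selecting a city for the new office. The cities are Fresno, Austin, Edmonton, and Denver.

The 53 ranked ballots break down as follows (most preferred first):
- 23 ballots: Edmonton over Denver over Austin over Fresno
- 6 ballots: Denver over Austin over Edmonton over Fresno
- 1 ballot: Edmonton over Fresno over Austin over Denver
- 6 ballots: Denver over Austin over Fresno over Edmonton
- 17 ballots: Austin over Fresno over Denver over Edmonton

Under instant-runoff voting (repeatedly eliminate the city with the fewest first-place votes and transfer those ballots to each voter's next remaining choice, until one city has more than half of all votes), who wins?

Round 1: Fresno 0, Austin 17, Edmonton 24, Denver 12. Fresno eliminated.
Round 2: Austin 17, Edmonton 24, Denver 12. Denver eliminated.
Round 3: Austin 29, Edmonton 24. Austin has a majority (≥27).

Austin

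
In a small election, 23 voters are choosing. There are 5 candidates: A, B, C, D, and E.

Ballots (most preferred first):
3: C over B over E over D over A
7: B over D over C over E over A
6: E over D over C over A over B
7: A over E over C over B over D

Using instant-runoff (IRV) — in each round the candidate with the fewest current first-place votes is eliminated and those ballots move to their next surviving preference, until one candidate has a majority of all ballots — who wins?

A

Round 1: A 7, B 7, C 3, D 0, E 6. D eliminated.
Round 2: A 7, B 7, C 3, E 6. C eliminated.
Round 3: A 7, B 10, E 6. E eliminated.
Round 4: A 13, B 10. A has a majority (≥12).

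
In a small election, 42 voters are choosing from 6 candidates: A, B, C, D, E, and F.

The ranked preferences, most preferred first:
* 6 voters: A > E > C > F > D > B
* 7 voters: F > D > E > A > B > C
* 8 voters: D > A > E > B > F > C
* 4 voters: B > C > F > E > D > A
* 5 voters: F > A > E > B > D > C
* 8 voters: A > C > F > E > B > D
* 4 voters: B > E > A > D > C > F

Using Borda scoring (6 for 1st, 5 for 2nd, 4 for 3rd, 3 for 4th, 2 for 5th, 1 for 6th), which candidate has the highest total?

A: 6×6 + 7×3 + 8×5 + 4×1 + 5×5 + 8×6 + 4×4 = 190
B: 6×1 + 7×2 + 8×3 + 4×6 + 5×3 + 8×2 + 4×6 = 123
C: 6×4 + 7×1 + 8×1 + 4×5 + 5×1 + 8×5 + 4×2 = 112
D: 6×2 + 7×5 + 8×6 + 4×2 + 5×2 + 8×1 + 4×3 = 133
E: 6×5 + 7×4 + 8×4 + 4×3 + 5×4 + 8×3 + 4×5 = 166
F: 6×3 + 7×6 + 8×2 + 4×4 + 5×6 + 8×4 + 4×1 = 158

A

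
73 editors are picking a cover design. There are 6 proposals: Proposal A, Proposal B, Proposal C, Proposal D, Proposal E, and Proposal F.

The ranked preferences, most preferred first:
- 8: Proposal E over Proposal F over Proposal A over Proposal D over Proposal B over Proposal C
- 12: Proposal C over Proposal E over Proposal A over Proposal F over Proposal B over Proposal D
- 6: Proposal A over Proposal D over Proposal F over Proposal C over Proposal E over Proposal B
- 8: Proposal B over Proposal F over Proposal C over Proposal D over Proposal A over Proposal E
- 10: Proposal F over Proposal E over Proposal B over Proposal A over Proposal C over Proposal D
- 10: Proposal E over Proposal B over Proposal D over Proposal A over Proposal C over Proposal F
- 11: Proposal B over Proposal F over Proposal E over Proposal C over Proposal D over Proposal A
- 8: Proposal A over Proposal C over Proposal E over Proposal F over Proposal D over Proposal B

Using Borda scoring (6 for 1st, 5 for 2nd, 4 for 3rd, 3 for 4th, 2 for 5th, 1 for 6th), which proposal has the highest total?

Proposal A: 8×4 + 12×4 + 6×6 + 8×2 + 10×3 + 10×3 + 11×1 + 8×6 = 251
Proposal B: 8×2 + 12×2 + 6×1 + 8×6 + 10×4 + 10×5 + 11×6 + 8×1 = 258
Proposal C: 8×1 + 12×6 + 6×3 + 8×4 + 10×2 + 10×2 + 11×3 + 8×5 = 243
Proposal D: 8×3 + 12×1 + 6×5 + 8×3 + 10×1 + 10×4 + 11×2 + 8×2 = 178
Proposal E: 8×6 + 12×5 + 6×2 + 8×1 + 10×5 + 10×6 + 11×4 + 8×4 = 314
Proposal F: 8×5 + 12×3 + 6×4 + 8×5 + 10×6 + 10×1 + 11×5 + 8×3 = 289

Proposal E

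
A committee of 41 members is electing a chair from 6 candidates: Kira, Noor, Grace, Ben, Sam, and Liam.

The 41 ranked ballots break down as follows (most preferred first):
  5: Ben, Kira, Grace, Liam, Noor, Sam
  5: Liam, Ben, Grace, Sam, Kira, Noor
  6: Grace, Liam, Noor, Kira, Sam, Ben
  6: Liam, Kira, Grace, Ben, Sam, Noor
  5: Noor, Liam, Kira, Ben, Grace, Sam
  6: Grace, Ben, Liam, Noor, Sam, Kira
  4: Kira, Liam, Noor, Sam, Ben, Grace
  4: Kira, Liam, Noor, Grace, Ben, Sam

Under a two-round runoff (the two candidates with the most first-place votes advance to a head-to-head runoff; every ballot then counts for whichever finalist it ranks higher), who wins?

Liam

Round 1 first-place votes: Kira 8, Noor 5, Grace 12, Ben 5, Sam 0, Liam 11. Grace and Liam advance.
Runoff: Grace is ranked above Liam on 17 ballots, Liam above Grace on 24.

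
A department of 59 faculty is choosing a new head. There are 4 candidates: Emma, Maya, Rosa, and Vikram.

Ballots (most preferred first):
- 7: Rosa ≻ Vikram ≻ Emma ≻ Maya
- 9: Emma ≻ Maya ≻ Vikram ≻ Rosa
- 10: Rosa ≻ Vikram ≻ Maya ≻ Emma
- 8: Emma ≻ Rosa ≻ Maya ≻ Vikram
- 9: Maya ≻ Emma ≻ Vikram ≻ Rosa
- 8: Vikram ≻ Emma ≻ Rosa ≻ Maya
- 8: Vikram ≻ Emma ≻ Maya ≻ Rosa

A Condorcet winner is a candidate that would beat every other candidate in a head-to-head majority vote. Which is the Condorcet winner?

Vikram

Vikram vs Emma: 33–26
Vikram vs Maya: 33–26
Vikram vs Rosa: 34–25
Vikram beats every other candidate.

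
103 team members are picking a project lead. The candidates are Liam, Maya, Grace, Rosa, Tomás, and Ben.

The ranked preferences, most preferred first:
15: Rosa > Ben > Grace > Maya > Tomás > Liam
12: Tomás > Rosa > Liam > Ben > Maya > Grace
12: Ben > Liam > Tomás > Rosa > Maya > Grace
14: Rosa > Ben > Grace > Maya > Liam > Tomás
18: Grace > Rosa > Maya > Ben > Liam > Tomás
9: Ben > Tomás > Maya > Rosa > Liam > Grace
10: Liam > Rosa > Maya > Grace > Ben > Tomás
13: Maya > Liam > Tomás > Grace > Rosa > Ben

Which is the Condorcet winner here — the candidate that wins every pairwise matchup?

Rosa vs Liam: 68–35
Rosa vs Maya: 81–22
Rosa vs Grace: 72–31
Rosa vs Tomás: 57–46
Rosa vs Ben: 82–21
Rosa beats every other candidate.

Rosa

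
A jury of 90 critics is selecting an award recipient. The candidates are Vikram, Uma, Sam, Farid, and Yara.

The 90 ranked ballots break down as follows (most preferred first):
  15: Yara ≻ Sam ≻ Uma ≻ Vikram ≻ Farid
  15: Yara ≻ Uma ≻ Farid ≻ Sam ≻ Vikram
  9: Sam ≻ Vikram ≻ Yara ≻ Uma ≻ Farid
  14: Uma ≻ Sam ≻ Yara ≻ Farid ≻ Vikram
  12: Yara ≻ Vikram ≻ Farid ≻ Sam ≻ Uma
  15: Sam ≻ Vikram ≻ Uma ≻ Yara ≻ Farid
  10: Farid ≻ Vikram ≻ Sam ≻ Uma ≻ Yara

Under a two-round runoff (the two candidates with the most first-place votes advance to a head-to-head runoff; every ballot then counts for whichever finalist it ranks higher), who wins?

Round 1 first-place votes: Vikram 0, Uma 14, Sam 24, Farid 10, Yara 42. Yara and Sam advance.
Runoff: Yara is ranked above Sam on 42 ballots, Sam above Yara on 48.

Sam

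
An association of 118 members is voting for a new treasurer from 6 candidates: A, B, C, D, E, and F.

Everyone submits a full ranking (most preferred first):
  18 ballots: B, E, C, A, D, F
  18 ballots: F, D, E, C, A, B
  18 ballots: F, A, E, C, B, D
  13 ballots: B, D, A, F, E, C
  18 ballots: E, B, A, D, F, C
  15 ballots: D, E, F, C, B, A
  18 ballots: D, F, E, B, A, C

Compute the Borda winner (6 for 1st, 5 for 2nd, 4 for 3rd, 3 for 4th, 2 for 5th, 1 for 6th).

E

A: 18×3 + 18×2 + 18×5 + 13×4 + 18×4 + 15×1 + 18×2 = 355
B: 18×6 + 18×1 + 18×2 + 13×6 + 18×5 + 15×2 + 18×3 = 414
C: 18×4 + 18×3 + 18×3 + 13×1 + 18×1 + 15×3 + 18×1 = 274
D: 18×2 + 18×5 + 18×1 + 13×5 + 18×3 + 15×6 + 18×6 = 461
E: 18×5 + 18×4 + 18×4 + 13×2 + 18×6 + 15×5 + 18×4 = 515
F: 18×1 + 18×6 + 18×6 + 13×3 + 18×2 + 15×4 + 18×5 = 459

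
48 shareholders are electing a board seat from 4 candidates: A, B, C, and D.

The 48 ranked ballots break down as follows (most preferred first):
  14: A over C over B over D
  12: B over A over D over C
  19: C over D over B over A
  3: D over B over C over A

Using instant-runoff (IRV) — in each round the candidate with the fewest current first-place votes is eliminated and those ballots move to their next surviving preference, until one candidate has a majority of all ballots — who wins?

Round 1: A 14, B 12, C 19, D 3. D eliminated.
Round 2: A 14, B 15, C 19. A eliminated.
Round 3: B 15, C 33. C has a majority (≥25).

C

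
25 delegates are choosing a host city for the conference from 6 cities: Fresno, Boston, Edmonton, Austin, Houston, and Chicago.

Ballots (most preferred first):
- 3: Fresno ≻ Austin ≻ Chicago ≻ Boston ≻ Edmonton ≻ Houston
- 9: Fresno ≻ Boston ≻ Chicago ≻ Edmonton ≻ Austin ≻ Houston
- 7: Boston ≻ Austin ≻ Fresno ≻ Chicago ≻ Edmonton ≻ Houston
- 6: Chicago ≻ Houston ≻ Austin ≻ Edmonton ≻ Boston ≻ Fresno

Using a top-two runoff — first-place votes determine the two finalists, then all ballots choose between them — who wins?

Boston

Round 1 first-place votes: Fresno 12, Boston 7, Edmonton 0, Austin 0, Houston 0, Chicago 6. Fresno and Boston advance.
Runoff: Fresno is ranked above Boston on 12 ballots, Boston above Fresno on 13.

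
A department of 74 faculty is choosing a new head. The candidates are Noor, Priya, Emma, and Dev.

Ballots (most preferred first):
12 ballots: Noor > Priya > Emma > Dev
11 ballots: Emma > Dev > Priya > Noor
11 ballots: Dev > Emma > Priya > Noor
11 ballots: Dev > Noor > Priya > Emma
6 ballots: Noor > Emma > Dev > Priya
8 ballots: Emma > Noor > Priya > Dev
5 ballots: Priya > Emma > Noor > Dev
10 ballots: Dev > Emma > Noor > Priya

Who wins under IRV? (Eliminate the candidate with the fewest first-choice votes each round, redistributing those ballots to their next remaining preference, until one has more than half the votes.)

Emma

Round 1: Noor 18, Priya 5, Emma 19, Dev 32. Priya eliminated.
Round 2: Noor 18, Emma 24, Dev 32. Noor eliminated.
Round 3: Emma 42, Dev 32. Emma has a majority (≥38).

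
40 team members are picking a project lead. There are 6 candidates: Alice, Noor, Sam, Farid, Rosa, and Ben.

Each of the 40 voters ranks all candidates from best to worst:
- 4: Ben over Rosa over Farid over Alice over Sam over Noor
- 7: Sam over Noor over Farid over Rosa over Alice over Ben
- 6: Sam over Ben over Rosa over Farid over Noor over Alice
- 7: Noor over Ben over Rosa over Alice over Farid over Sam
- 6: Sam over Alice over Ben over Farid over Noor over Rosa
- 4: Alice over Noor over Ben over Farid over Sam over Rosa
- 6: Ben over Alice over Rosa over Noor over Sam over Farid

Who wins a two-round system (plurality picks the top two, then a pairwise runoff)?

Ben

Round 1 first-place votes: Alice 4, Noor 7, Sam 19, Farid 0, Rosa 0, Ben 10. Sam and Ben advance.
Runoff: Sam is ranked above Ben on 19 ballots, Ben above Sam on 21.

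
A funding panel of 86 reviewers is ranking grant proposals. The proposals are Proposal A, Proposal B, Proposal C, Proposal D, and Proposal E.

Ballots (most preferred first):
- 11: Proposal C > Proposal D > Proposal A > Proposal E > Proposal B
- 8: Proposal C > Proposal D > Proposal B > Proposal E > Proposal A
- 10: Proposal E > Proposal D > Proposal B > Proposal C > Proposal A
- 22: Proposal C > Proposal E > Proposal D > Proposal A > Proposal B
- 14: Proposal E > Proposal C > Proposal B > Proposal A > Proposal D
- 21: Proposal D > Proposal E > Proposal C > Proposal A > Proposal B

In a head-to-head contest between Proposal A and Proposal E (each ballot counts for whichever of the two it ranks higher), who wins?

Proposal A is ranked above Proposal E on 11 ballots; Proposal E above Proposal A on 75.

Proposal E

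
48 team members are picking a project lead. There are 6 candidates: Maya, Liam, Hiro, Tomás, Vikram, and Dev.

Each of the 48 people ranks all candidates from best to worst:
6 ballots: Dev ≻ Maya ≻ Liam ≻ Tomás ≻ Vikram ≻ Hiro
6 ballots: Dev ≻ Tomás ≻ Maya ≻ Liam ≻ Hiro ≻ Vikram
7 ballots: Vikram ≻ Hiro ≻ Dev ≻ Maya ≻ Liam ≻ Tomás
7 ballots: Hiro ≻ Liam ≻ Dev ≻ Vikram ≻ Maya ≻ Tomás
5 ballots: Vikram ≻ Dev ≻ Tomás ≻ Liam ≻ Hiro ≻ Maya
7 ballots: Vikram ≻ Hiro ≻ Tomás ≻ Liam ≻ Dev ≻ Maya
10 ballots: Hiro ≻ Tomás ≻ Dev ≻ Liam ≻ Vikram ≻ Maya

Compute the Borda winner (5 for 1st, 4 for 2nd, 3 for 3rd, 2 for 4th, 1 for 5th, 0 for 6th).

Dev

Maya: 6×4 + 6×3 + 7×2 + 7×1 + 5×0 + 7×0 + 10×0 = 63
Liam: 6×3 + 6×2 + 7×1 + 7×4 + 5×2 + 7×2 + 10×2 = 109
Hiro: 6×0 + 6×1 + 7×4 + 7×5 + 5×1 + 7×4 + 10×5 = 152
Tomás: 6×2 + 6×4 + 7×0 + 7×0 + 5×3 + 7×3 + 10×4 = 112
Vikram: 6×1 + 6×0 + 7×5 + 7×2 + 5×5 + 7×5 + 10×1 = 125
Dev: 6×5 + 6×5 + 7×3 + 7×3 + 5×4 + 7×1 + 10×3 = 159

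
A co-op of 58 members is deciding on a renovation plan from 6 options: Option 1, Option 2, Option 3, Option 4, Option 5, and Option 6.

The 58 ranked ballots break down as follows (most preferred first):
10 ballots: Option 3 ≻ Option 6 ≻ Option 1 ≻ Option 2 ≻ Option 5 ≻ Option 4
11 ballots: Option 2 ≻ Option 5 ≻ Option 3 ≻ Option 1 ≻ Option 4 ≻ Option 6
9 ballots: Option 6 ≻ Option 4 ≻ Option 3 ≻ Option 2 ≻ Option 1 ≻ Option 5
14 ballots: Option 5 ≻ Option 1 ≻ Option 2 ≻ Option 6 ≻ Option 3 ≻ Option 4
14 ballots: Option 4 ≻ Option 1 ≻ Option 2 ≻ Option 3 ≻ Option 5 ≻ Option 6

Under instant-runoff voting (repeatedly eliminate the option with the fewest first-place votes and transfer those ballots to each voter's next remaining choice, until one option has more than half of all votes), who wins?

Option 2

Round 1: Option 1 0, Option 2 11, Option 3 10, Option 4 14, Option 5 14, Option 6 9. Option 1 eliminated.
Round 2: Option 2 11, Option 3 10, Option 4 14, Option 5 14, Option 6 9. Option 6 eliminated.
Round 3: Option 2 11, Option 3 10, Option 4 23, Option 5 14. Option 3 eliminated.
Round 4: Option 2 21, Option 4 23, Option 5 14. Option 5 eliminated.
Round 5: Option 2 35, Option 4 23. Option 2 has a majority (≥30).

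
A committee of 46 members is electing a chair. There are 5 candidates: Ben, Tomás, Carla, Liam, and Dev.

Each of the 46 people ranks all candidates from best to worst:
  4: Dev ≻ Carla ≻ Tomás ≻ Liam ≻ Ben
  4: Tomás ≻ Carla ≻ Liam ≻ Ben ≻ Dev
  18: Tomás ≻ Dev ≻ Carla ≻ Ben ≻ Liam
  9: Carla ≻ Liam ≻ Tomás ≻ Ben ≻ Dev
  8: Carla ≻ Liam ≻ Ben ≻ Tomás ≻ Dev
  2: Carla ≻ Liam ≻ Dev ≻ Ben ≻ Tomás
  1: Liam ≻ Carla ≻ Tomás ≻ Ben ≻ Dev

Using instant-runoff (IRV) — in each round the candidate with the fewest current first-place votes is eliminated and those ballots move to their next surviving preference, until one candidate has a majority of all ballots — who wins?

Carla

Round 1: Ben 0, Tomás 22, Carla 19, Liam 1, Dev 4. Ben eliminated.
Round 2: Tomás 22, Carla 19, Liam 1, Dev 4. Liam eliminated.
Round 3: Tomás 22, Carla 20, Dev 4. Dev eliminated.
Round 4: Tomás 22, Carla 24. Carla has a majority (≥24).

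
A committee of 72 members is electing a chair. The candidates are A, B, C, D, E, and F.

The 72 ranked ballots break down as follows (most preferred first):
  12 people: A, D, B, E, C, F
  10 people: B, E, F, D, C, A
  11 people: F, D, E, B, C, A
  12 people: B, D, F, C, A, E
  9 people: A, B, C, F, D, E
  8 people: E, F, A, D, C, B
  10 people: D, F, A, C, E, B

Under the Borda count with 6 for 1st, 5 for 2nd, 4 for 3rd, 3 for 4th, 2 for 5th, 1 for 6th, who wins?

A: 12×6 + 10×1 + 11×1 + 12×2 + 9×6 + 8×4 + 10×4 = 243
B: 12×4 + 10×6 + 11×3 + 12×6 + 9×5 + 8×1 + 10×1 = 276
C: 12×2 + 10×2 + 11×2 + 12×3 + 9×4 + 8×2 + 10×3 = 184
D: 12×5 + 10×3 + 11×5 + 12×5 + 9×2 + 8×3 + 10×6 = 307
E: 12×3 + 10×5 + 11×4 + 12×1 + 9×1 + 8×6 + 10×2 = 219
F: 12×1 + 10×4 + 11×6 + 12×4 + 9×3 + 8×5 + 10×5 = 283

D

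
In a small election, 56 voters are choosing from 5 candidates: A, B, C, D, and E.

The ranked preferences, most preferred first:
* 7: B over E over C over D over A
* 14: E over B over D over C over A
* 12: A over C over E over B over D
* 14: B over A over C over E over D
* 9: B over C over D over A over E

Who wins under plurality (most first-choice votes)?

B

First-place votes: A 12, B 30, C 0, D 0, E 14.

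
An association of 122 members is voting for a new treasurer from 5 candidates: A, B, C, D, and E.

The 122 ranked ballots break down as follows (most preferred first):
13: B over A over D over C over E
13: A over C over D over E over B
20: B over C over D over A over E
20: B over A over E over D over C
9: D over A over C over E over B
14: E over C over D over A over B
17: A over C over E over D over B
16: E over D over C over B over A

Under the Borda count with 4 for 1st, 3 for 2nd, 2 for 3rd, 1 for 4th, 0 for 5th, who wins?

A: 13×3 + 13×4 + 20×1 + 20×3 + 9×3 + 14×1 + 17×4 + 16×0 = 280
B: 13×4 + 13×0 + 20×4 + 20×4 + 9×0 + 14×0 + 17×0 + 16×1 = 228
C: 13×1 + 13×3 + 20×3 + 20×0 + 9×2 + 14×3 + 17×3 + 16×2 = 255
D: 13×2 + 13×2 + 20×2 + 20×1 + 9×4 + 14×2 + 17×1 + 16×3 = 241
E: 13×0 + 13×1 + 20×0 + 20×2 + 9×1 + 14×4 + 17×2 + 16×4 = 216

A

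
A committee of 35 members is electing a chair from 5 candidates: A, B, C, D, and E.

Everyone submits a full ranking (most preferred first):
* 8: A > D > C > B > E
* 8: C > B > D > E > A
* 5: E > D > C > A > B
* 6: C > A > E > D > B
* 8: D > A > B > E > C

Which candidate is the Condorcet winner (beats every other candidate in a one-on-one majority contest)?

D

D vs A: 21–14
D vs B: 27–8
D vs C: 21–14
D vs E: 24–11
D beats every other candidate.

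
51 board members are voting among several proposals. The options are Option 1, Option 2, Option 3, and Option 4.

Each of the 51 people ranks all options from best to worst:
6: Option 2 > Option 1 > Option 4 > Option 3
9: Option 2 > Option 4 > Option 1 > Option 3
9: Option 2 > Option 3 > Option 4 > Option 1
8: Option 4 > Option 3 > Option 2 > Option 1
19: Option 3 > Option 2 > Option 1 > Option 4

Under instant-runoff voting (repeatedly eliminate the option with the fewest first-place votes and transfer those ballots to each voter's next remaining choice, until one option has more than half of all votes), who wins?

Option 3

Round 1: Option 1 0, Option 2 24, Option 3 19, Option 4 8. Option 1 eliminated.
Round 2: Option 2 24, Option 3 19, Option 4 8. Option 4 eliminated.
Round 3: Option 2 24, Option 3 27. Option 3 has a majority (≥26).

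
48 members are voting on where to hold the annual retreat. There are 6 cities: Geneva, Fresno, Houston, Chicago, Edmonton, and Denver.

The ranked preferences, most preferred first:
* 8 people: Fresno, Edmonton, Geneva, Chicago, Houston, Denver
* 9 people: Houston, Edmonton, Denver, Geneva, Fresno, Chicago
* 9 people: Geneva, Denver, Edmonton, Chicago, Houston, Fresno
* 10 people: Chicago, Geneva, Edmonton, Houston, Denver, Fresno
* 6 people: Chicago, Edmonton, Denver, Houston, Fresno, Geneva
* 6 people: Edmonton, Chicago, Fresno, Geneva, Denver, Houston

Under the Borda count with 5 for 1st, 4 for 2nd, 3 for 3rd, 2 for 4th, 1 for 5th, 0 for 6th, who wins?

Geneva: 8×3 + 9×2 + 9×5 + 10×4 + 6×0 + 6×2 = 139
Fresno: 8×5 + 9×1 + 9×0 + 10×0 + 6×1 + 6×3 = 73
Houston: 8×1 + 9×5 + 9×1 + 10×2 + 6×2 + 6×0 = 94
Chicago: 8×2 + 9×0 + 9×2 + 10×5 + 6×5 + 6×4 = 138
Edmonton: 8×4 + 9×4 + 9×3 + 10×3 + 6×4 + 6×5 = 179
Denver: 8×0 + 9×3 + 9×4 + 10×1 + 6×3 + 6×1 = 97

Edmonton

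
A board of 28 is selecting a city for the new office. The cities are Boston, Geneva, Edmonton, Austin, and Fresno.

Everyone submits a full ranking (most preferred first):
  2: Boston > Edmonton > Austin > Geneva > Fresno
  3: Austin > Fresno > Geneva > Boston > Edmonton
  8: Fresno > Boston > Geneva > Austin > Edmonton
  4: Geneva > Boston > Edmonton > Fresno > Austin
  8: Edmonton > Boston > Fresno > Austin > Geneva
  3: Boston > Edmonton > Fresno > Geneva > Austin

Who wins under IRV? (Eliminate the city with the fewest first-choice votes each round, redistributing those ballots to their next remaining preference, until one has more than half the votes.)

Boston

Round 1: Boston 5, Geneva 4, Edmonton 8, Austin 3, Fresno 8. Austin eliminated.
Round 2: Boston 5, Geneva 4, Edmonton 8, Fresno 11. Geneva eliminated.
Round 3: Boston 9, Edmonton 8, Fresno 11. Edmonton eliminated.
Round 4: Boston 17, Fresno 11. Boston has a majority (≥15).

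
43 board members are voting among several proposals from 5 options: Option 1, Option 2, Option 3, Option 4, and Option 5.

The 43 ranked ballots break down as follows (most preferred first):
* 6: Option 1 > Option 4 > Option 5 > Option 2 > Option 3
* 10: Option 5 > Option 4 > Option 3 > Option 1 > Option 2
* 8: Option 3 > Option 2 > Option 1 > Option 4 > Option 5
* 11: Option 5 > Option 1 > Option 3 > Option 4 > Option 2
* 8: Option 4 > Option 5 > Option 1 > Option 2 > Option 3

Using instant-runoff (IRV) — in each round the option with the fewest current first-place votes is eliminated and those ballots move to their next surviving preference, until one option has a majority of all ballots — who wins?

Option 4

Round 1: Option 1 6, Option 2 0, Option 3 8, Option 4 8, Option 5 21. Option 2 eliminated.
Round 2: Option 1 6, Option 3 8, Option 4 8, Option 5 21. Option 1 eliminated.
Round 3: Option 3 8, Option 4 14, Option 5 21. Option 3 eliminated.
Round 4: Option 4 22, Option 5 21. Option 4 has a majority (≥22).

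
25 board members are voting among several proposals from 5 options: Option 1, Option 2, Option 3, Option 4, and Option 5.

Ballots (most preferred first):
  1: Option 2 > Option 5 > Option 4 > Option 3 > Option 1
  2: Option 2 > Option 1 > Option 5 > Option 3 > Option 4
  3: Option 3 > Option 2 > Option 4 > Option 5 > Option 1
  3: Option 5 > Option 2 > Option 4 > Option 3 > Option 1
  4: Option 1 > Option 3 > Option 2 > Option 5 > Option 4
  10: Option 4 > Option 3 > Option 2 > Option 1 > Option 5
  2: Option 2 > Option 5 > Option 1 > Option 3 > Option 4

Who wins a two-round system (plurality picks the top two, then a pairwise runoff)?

Option 2

Round 1 first-place votes: Option 1 4, Option 2 5, Option 3 3, Option 4 10, Option 5 3. Option 4 and Option 2 advance.
Runoff: Option 4 is ranked above Option 2 on 10 ballots, Option 2 above Option 4 on 15.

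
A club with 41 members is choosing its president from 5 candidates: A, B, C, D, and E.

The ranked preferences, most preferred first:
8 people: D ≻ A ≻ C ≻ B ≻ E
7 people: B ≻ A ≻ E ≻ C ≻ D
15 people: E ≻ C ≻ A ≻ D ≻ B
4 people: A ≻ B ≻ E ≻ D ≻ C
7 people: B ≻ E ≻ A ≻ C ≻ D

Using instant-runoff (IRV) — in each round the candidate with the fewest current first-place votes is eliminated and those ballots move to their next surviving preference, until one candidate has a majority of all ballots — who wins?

Round 1: A 4, B 14, C 0, D 8, E 15. C eliminated.
Round 2: A 4, B 14, D 8, E 15. A eliminated.
Round 3: B 18, D 8, E 15. D eliminated.
Round 4: B 26, E 15. B has a majority (≥21).

B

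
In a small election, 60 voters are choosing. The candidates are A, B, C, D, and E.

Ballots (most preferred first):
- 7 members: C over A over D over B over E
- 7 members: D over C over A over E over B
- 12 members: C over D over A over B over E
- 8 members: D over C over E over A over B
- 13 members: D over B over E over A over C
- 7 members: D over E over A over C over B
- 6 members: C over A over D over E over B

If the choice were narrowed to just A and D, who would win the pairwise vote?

D

A is ranked above D on 13 ballots; D above A on 47.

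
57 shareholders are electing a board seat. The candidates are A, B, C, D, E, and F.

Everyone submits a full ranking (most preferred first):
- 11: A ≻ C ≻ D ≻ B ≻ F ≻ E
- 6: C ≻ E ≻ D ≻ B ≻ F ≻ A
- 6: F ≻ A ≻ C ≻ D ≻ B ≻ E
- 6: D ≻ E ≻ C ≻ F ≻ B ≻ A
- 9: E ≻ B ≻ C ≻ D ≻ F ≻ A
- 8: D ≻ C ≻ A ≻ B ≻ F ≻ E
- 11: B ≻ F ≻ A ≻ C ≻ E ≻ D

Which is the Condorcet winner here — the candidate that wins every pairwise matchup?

C vs A: 29–28
C vs B: 37–20
C vs D: 43–14
C vs E: 42–15
C vs F: 40–17
C beats every other candidate.

C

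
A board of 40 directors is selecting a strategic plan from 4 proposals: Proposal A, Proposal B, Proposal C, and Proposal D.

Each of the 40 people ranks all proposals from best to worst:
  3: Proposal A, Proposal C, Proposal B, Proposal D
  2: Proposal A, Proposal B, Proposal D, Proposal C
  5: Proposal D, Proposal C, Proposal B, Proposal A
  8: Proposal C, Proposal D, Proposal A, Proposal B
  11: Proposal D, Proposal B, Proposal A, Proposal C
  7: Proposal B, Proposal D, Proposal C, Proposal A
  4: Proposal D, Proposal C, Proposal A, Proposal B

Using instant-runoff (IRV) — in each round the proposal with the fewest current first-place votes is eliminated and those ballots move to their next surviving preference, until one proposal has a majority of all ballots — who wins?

Round 1: Proposal A 5, Proposal B 7, Proposal C 8, Proposal D 20. Proposal A eliminated.
Round 2: Proposal B 9, Proposal C 11, Proposal D 20. Proposal B eliminated.
Round 3: Proposal C 11, Proposal D 29. Proposal D has a majority (≥21).

Proposal D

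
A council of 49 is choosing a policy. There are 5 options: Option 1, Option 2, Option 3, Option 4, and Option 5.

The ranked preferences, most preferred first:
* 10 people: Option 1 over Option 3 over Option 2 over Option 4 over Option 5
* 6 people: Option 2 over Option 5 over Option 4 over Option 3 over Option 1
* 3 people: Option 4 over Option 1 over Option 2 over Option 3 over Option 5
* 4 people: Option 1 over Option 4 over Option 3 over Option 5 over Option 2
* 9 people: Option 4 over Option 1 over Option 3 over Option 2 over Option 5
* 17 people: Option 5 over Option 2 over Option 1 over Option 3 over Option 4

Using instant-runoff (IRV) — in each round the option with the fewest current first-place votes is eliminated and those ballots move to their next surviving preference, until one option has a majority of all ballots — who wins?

Option 1

Round 1: Option 1 14, Option 2 6, Option 3 0, Option 4 12, Option 5 17. Option 3 eliminated.
Round 2: Option 1 14, Option 2 6, Option 4 12, Option 5 17. Option 2 eliminated.
Round 3: Option 1 14, Option 4 12, Option 5 23. Option 4 eliminated.
Round 4: Option 1 26, Option 5 23. Option 1 has a majority (≥25).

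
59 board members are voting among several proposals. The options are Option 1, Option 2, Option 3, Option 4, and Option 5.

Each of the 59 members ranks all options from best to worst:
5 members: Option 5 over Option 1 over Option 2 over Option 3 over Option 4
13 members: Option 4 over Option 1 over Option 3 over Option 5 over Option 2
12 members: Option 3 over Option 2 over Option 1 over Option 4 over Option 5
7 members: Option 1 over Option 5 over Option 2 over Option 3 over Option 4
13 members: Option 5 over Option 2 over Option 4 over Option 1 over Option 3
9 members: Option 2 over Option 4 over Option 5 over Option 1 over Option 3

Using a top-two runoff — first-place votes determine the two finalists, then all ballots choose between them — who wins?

Option 4

Round 1 first-place votes: Option 1 7, Option 2 9, Option 3 12, Option 4 13, Option 5 18. Option 5 and Option 4 advance.
Runoff: Option 5 is ranked above Option 4 on 25 ballots, Option 4 above Option 5 on 34.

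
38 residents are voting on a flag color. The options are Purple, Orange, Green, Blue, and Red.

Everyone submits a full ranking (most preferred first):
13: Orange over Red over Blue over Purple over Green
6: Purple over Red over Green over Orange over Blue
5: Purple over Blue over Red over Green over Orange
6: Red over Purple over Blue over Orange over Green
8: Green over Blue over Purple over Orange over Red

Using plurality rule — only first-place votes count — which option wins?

Orange

First-place votes: Purple 11, Orange 13, Green 8, Blue 0, Red 6.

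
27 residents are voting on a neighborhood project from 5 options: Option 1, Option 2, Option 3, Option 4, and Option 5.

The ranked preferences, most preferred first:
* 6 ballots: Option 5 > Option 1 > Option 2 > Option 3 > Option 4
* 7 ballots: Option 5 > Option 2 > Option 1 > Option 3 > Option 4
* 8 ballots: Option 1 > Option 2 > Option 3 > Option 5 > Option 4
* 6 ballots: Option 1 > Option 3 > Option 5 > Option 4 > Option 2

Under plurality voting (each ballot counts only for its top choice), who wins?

First-place votes: Option 1 14, Option 2 0, Option 3 0, Option 4 0, Option 5 13.

Option 1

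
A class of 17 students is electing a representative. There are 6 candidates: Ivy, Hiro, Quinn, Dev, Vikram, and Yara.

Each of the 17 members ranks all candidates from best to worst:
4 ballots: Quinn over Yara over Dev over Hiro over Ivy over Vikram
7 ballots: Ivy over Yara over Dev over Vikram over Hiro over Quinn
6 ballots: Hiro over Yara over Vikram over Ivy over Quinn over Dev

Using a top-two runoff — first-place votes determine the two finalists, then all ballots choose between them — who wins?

Round 1 first-place votes: Ivy 7, Hiro 6, Quinn 4, Dev 0, Vikram 0, Yara 0. Ivy and Hiro advance.
Runoff: Ivy is ranked above Hiro on 7 ballots, Hiro above Ivy on 10.

Hiro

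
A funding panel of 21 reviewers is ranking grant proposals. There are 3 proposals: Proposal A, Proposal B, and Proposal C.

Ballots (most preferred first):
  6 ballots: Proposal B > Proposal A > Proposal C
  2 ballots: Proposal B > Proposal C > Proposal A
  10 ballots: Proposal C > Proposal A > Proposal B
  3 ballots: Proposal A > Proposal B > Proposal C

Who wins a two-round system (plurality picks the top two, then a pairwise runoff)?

Round 1 first-place votes: Proposal A 3, Proposal B 8, Proposal C 10. Proposal C and Proposal B advance.
Runoff: Proposal C is ranked above Proposal B on 10 ballots, Proposal B above Proposal C on 11.

Proposal B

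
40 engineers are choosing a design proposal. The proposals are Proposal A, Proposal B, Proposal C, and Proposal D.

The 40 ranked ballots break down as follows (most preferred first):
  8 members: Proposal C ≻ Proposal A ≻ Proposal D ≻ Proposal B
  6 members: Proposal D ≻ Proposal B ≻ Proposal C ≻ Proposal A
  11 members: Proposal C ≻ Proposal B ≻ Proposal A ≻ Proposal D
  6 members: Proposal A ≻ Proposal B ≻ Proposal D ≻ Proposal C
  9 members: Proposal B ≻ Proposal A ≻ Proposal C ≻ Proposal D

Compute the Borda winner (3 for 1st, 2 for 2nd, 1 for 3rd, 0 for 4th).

Proposal B

Proposal A: 8×2 + 6×0 + 11×1 + 6×3 + 9×2 = 63
Proposal B: 8×0 + 6×2 + 11×2 + 6×2 + 9×3 = 73
Proposal C: 8×3 + 6×1 + 11×3 + 6×0 + 9×1 = 72
Proposal D: 8×1 + 6×3 + 11×0 + 6×1 + 9×0 = 32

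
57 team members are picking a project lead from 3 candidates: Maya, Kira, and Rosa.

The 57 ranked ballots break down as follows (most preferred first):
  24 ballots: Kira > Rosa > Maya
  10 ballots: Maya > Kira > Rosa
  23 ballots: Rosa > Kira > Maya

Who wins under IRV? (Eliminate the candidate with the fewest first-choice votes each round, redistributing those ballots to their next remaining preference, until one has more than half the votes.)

Round 1: Maya 10, Kira 24, Rosa 23. Maya eliminated.
Round 2: Kira 34, Rosa 23. Kira has a majority (≥29).

Kira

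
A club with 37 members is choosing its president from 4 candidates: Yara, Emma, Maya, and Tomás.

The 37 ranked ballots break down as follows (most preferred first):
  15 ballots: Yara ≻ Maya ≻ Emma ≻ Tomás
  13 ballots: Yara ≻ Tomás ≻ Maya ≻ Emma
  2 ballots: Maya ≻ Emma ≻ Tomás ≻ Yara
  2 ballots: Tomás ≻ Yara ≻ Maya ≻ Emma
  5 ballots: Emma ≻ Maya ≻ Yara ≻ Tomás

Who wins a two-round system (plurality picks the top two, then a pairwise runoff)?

Yara

Round 1 first-place votes: Yara 28, Emma 5, Maya 2, Tomás 2. Yara and Emma advance.
Runoff: Yara is ranked above Emma on 30 ballots, Emma above Yara on 7.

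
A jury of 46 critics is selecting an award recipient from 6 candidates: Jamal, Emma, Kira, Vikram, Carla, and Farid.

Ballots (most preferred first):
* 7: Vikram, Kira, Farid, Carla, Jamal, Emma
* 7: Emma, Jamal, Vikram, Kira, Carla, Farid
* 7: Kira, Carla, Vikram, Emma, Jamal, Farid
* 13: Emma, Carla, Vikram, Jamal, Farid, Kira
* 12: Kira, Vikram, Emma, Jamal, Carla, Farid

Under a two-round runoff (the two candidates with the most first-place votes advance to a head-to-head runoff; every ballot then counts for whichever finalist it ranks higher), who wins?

Kira

Round 1 first-place votes: Jamal 0, Emma 20, Kira 19, Vikram 7, Carla 0, Farid 0. Emma and Kira advance.
Runoff: Emma is ranked above Kira on 20 ballots, Kira above Emma on 26.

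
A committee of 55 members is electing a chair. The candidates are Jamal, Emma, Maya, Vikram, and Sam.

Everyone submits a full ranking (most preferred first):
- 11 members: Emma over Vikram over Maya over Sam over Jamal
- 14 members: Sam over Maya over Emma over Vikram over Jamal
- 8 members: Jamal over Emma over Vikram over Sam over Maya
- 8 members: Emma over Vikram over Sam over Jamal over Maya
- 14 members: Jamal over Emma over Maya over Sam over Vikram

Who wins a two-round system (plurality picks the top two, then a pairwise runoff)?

Round 1 first-place votes: Jamal 22, Emma 19, Maya 0, Vikram 0, Sam 14. Jamal and Emma advance.
Runoff: Jamal is ranked above Emma on 22 ballots, Emma above Jamal on 33.

Emma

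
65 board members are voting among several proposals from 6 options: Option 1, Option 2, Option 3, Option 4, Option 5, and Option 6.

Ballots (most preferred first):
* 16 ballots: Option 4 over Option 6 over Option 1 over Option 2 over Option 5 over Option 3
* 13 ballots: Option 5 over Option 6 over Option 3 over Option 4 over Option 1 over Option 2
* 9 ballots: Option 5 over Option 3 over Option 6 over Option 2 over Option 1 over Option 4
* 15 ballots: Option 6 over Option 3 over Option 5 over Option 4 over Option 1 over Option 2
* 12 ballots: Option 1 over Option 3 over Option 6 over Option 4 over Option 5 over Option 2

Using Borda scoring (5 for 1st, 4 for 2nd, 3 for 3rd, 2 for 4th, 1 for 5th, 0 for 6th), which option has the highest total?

Option 6

Option 1: 16×3 + 13×1 + 9×1 + 15×1 + 12×5 = 145
Option 2: 16×2 + 13×0 + 9×2 + 15×0 + 12×0 = 50
Option 3: 16×0 + 13×3 + 9×4 + 15×4 + 12×4 = 183
Option 4: 16×5 + 13×2 + 9×0 + 15×2 + 12×2 = 160
Option 5: 16×1 + 13×5 + 9×5 + 15×3 + 12×1 = 183
Option 6: 16×4 + 13×4 + 9×3 + 15×5 + 12×3 = 254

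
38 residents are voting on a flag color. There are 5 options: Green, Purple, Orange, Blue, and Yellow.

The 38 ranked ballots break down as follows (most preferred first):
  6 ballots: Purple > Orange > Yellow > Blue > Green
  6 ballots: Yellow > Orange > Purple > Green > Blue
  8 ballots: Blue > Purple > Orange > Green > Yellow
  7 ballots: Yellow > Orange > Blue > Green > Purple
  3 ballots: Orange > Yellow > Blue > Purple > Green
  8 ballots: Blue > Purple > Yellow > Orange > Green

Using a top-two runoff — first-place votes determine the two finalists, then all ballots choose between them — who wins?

Round 1 first-place votes: Green 0, Purple 6, Orange 3, Blue 16, Yellow 13. Blue and Yellow advance.
Runoff: Blue is ranked above Yellow on 16 ballots, Yellow above Blue on 22.

Yellow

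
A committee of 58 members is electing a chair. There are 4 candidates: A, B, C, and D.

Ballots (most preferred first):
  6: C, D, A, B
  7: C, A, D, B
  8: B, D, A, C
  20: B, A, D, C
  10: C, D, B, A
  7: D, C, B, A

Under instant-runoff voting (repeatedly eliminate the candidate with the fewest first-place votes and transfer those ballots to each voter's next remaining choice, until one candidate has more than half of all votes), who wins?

Round 1: A 0, B 28, C 23, D 7. A eliminated.
Round 2: B 28, C 23, D 7. D eliminated.
Round 3: B 28, C 30. C has a majority (≥30).

C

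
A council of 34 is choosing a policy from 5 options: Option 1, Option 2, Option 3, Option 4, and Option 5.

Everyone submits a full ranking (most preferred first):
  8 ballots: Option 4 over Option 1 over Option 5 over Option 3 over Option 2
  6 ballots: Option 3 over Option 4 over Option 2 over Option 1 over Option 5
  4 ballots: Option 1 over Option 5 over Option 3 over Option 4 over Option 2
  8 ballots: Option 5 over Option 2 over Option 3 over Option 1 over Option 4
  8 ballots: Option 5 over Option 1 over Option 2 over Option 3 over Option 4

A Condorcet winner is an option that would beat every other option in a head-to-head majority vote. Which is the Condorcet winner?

Option 1 vs Option 2: 20–14
Option 1 vs Option 3: 20–14
Option 1 vs Option 4: 20–14
Option 1 vs Option 5: 18–16
Option 1 beats every other option.

Option 1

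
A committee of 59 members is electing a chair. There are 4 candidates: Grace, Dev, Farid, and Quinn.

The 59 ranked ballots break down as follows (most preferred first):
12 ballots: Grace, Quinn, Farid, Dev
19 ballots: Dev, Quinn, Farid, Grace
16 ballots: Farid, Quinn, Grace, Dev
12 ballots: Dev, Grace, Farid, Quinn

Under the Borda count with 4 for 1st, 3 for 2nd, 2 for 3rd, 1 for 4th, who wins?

Grace: 12×4 + 19×1 + 16×2 + 12×3 = 135
Dev: 12×1 + 19×4 + 16×1 + 12×4 = 152
Farid: 12×2 + 19×2 + 16×4 + 12×2 = 150
Quinn: 12×3 + 19×3 + 16×3 + 12×1 = 153

Quinn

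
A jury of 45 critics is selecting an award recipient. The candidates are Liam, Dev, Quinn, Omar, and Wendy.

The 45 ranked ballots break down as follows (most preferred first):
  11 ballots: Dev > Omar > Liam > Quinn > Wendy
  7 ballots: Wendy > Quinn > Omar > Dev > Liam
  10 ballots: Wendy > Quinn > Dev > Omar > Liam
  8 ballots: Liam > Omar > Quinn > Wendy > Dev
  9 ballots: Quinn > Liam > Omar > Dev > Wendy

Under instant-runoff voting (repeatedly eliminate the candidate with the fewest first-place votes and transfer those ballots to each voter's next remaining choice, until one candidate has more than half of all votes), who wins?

Round 1: Liam 8, Dev 11, Quinn 9, Omar 0, Wendy 17. Omar eliminated.
Round 2: Liam 8, Dev 11, Quinn 9, Wendy 17. Liam eliminated.
Round 3: Dev 11, Quinn 17, Wendy 17. Dev eliminated.
Round 4: Quinn 28, Wendy 17. Quinn has a majority (≥23).

Quinn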